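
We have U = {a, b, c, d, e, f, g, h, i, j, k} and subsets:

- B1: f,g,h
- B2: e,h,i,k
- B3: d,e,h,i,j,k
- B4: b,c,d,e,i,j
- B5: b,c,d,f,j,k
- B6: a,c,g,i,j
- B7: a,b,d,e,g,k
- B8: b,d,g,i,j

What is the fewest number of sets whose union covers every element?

B1, B4, B7 together cover {a, b, c, d, e, f, g, h, i, j, k} — every element.
No 2 of the 8 sets cover everything (all 28 pairs fall short), so 3 is minimum.

3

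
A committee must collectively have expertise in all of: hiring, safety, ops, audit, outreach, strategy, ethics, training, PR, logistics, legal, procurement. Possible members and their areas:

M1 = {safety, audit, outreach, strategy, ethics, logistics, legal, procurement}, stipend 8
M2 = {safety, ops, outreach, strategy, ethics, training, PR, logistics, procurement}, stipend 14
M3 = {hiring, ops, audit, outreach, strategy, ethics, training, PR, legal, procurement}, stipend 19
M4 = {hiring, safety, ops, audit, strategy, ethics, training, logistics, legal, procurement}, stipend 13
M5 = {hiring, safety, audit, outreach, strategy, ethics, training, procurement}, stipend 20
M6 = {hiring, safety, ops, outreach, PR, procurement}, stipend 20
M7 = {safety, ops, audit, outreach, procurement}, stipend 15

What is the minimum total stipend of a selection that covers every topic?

27

M1, M3 cover every topic at stipend 8 + 19 = 27.
Any cover uses at least 2 members; among all covering selections none totals below 27.
Greedy by coverage-per-stipend would pick M1, M4, M2 for 35 — worse than the optimum 27.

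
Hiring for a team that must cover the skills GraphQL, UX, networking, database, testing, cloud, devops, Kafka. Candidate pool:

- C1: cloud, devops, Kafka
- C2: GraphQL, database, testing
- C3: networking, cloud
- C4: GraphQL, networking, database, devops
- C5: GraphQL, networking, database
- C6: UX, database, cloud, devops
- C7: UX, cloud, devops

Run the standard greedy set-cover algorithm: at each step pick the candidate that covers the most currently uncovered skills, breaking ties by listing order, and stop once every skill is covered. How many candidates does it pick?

Pick 1: C4 covers 4 new skills (GraphQL, networking, database, devops).
Pick 2: C1 covers 2 new skills (cloud, Kafka).
Pick 3: C2 covers 1 new skills (testing).
Pick 4: C6 covers 1 new skills (UX).
Greedy uses 4 candidates.

4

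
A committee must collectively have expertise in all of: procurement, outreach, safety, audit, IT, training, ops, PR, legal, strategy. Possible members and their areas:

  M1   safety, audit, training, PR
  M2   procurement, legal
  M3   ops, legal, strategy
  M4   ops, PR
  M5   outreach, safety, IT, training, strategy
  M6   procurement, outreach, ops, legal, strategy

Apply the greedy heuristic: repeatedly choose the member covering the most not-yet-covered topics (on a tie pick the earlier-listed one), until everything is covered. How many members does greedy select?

Pick 1: M5 covers 5 new topics (outreach, safety, IT, training, strategy).
Pick 2: M6 covers 3 new topics (procurement, ops, legal).
Pick 3: M1 covers 2 new topics (audit, PR).
Greedy uses 3 members.

3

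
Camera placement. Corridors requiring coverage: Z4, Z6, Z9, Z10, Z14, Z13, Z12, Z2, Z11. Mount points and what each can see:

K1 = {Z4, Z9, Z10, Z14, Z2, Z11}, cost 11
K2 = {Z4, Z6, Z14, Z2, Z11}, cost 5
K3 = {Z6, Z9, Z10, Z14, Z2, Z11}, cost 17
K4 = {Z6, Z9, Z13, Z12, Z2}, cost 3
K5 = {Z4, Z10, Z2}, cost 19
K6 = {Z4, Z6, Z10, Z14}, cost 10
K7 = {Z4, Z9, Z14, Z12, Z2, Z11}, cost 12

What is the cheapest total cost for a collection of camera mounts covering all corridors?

K1, K4 cover every corridor at cost 11 + 3 = 14.
Any cover uses at least 2 camera mounts; among all covering selections none totals below 14.

14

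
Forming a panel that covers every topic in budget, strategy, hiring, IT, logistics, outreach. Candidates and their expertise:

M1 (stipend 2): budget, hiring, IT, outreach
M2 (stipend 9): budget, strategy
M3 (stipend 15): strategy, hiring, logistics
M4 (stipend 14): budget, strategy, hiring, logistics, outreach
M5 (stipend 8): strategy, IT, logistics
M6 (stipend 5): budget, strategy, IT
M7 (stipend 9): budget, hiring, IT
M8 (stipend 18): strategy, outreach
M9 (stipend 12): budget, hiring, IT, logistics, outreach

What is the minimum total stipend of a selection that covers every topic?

10

M1, M5 cover every topic at stipend 2 + 8 = 10.
Any cover uses at least 2 members; among all covering selections none totals below 10.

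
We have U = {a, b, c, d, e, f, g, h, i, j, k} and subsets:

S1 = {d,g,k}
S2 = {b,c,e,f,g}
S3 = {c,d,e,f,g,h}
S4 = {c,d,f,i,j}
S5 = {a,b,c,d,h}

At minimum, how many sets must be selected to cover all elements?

4

S1, S2, S4, S5 together cover {a, b, c, d, e, f, g, h, i, j, k} — every element.
No 3 of the 5 sets cover everything (all 10 triples fall short), so 4 is minimum.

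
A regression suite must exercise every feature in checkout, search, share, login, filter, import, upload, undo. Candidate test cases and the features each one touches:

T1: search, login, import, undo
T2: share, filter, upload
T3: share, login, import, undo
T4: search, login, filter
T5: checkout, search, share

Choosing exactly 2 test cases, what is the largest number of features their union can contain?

7

Choosing T1, T2 covers {search, share, login, filter, import, upload, undo} — 7 features.
No choice of 2 test cases does better; here checkout is left uncovered.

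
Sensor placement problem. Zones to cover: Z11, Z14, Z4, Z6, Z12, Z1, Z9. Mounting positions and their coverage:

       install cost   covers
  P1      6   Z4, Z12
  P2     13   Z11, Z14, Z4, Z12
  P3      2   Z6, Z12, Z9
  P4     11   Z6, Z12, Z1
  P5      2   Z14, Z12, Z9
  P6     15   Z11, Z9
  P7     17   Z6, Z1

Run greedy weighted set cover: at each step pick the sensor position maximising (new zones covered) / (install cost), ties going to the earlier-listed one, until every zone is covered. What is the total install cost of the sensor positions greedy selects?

Pick 1: P3 adds 3 new (Z6, Z12, Z9) at install cost 2 (ratio 3/2).
Pick 2: P5 adds 1 new (Z14) at install cost 2 (ratio 1/2).
Pick 3: P1 adds 1 new (Z4) at install cost 6 (ratio 1/6).
Pick 4: P4 adds 1 new (Z1) at install cost 11 (ratio 1/11).
Pick 5: P2 adds 1 new (Z11) at install cost 13 (ratio 1/13).
Greedy total install cost: 2 + 2 + 6 + 11 + 13 = 34. (The true optimum is 26, so greedy overshoots here.)

34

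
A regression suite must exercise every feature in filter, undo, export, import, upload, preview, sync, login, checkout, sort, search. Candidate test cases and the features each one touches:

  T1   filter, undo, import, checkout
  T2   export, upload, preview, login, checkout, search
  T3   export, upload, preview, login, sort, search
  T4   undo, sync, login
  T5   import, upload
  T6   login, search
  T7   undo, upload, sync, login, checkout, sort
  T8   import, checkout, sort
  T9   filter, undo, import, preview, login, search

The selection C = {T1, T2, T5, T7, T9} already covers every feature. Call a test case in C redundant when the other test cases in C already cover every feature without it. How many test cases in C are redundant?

3

Drop T1: the rest still cover every feature — redundant.
Drop T2: export uncovered — not redundant.
Drop T5: the rest still cover every feature — redundant.
Drop T7: sync, sort uncovered — not redundant.
Drop T9: the rest still cover every feature — redundant.
3 redundant: T1, T5, T9.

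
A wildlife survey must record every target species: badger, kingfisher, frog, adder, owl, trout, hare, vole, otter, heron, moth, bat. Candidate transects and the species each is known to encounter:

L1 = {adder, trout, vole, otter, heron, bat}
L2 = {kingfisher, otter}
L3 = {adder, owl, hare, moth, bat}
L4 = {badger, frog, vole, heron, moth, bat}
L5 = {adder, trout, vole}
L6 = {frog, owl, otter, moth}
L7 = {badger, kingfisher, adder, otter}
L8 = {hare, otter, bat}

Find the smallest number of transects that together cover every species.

4

L1, L2, L3, L4 together cover {badger, kingfisher, frog, adder, owl, trout, hare, vole, otter, heron, moth, bat} — every species.
No 3 of the 8 transects cover everything (all 56 triples fall short), so 4 is minimum.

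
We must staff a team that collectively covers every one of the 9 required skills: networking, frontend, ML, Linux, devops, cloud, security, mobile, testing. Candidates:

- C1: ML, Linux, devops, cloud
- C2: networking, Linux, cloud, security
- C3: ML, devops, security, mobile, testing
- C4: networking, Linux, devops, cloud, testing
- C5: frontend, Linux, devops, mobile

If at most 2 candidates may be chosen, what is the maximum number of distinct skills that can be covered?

8

Choosing C2, C3 covers {networking, ML, Linux, devops, cloud, security, mobile, testing} — 8 skills.
No choice of 2 candidates does better; here frontend is left uncovered.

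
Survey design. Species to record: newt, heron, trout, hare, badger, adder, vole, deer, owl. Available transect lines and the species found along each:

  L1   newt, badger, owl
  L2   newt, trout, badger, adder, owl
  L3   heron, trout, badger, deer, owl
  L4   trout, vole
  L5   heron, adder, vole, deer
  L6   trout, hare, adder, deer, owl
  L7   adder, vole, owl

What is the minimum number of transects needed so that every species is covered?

3

L1, L5, L6 together cover {newt, heron, trout, hare, badger, adder, vole, deer, owl} — every species.
No 2 of the 7 transects cover everything (all 21 pairs fall short), so 3 is minimum.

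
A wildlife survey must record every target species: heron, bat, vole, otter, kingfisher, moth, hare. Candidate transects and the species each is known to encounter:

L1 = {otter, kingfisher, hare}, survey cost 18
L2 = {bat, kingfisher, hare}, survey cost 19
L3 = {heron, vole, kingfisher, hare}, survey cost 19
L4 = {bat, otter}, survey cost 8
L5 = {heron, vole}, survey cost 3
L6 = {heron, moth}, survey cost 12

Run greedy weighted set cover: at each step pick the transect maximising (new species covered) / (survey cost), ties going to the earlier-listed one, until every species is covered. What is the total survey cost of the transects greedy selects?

41

Pick 1: L5 adds 2 new (heron, vole) at survey cost 3 (ratio 2/3).
Pick 2: L4 adds 2 new (bat, otter) at survey cost 8 (ratio 2/8).
Pick 3: L1 adds 2 new (kingfisher, hare) at survey cost 18 (ratio 2/18).
Pick 4: L6 adds 1 new (moth) at survey cost 12 (ratio 1/12).
Greedy total survey cost: 3 + 8 + 18 + 12 = 41. (The true optimum is 39, so greedy overshoots here.)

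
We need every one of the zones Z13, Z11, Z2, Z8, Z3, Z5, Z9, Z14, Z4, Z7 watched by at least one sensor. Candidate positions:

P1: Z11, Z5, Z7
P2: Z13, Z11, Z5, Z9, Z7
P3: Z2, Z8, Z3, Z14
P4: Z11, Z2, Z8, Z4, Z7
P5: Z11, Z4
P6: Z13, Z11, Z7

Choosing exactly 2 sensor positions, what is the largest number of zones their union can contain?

Choosing P2, P3 covers {Z13, Z11, Z2, Z8, Z3, Z5, Z9, Z14, Z7} — 9 zones.
No choice of 2 sensor positions does better; here Z4 is left uncovered.

9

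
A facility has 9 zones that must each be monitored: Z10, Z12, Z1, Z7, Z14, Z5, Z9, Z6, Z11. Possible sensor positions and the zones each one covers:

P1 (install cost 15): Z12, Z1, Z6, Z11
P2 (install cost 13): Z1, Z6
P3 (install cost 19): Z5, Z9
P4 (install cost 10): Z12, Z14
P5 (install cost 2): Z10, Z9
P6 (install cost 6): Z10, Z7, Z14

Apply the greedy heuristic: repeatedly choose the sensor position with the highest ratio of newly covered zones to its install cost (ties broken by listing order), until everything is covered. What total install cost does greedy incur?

42

Pick 1: P5 adds 2 new (Z10, Z9) at install cost 2 (ratio 2/2).
Pick 2: P6 adds 2 new (Z7, Z14) at install cost 6 (ratio 2/6).
Pick 3: P1 adds 4 new (Z12, Z1, Z6, Z11) at install cost 15 (ratio 4/15).
Pick 4: P3 adds 1 new (Z5) at install cost 19 (ratio 1/19).
Greedy total install cost: 2 + 6 + 15 + 19 = 42. (The true optimum is 40, so greedy overshoots here.)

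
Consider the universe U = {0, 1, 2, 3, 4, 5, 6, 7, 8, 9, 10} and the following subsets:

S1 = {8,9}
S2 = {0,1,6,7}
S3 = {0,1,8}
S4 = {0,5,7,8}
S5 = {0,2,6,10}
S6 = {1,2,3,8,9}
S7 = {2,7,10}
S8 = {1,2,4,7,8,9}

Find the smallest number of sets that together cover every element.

4

S4, S5, S6, S8 together cover {0, 1, 2, 3, 4, 5, 6, 7, 8, 9, 10} — every element.
No 3 of the 8 sets cover everything (all 56 triples fall short), so 4 is minimum.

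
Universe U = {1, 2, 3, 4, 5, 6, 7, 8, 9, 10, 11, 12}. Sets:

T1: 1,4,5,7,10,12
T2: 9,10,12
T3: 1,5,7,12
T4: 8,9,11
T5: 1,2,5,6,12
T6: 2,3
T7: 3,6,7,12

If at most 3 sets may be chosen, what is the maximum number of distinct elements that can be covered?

11

Choosing T1, T4, T5 covers {1, 2, 4, 5, 6, 7, 8, 9, 10, 11, 12} — 11 elements.
No choice of 3 sets does better; here 3 is left uncovered.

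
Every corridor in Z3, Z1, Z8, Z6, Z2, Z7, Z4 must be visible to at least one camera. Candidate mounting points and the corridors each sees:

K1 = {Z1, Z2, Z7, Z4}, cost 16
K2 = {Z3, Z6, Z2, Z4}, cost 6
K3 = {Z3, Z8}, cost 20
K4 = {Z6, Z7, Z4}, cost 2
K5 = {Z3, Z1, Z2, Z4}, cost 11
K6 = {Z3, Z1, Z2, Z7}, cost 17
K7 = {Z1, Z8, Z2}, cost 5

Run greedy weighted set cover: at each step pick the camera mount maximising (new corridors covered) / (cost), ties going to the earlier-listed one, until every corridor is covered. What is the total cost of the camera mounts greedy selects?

13

Pick 1: K4 adds 3 new (Z6, Z7, Z4) at cost 2 (ratio 3/2).
Pick 2: K7 adds 3 new (Z1, Z8, Z2) at cost 5 (ratio 3/5).
Pick 3: K2 adds 1 new (Z3) at cost 6 (ratio 1/6).
Greedy total cost: 2 + 5 + 6 = 13.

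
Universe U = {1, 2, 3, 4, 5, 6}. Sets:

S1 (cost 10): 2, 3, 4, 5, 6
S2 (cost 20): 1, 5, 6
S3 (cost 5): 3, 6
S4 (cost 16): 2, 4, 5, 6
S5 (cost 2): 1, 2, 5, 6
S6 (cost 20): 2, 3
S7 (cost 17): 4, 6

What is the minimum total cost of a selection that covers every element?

12

S1, S5 cover every element at cost 10 + 2 = 12.
Any cover uses at least 2 sets; among all covering selections none totals below 12.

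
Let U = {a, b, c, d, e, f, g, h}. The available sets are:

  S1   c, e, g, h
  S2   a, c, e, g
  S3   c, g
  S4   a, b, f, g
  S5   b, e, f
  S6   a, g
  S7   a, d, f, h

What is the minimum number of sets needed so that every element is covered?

S1, S4, S7 together cover {a, b, c, d, e, f, g, h} — every element.
No 2 of the 7 sets cover everything (all 21 pairs fall short), so 3 is minimum.

3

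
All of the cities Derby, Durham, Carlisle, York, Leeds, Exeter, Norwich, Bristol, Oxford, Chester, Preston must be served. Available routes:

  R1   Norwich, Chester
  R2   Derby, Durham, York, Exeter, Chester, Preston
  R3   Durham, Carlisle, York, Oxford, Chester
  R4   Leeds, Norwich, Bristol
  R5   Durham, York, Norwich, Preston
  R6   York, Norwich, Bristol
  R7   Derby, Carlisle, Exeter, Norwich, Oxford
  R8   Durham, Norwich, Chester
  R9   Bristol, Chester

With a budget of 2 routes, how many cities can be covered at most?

9

Choosing R2, R4 covers {Derby, Durham, York, Leeds, Exeter, Norwich, Bristol, Chester, Preston} — 9 cities.
No choice of 2 routes does better; here Carlisle, Oxford are left uncovered.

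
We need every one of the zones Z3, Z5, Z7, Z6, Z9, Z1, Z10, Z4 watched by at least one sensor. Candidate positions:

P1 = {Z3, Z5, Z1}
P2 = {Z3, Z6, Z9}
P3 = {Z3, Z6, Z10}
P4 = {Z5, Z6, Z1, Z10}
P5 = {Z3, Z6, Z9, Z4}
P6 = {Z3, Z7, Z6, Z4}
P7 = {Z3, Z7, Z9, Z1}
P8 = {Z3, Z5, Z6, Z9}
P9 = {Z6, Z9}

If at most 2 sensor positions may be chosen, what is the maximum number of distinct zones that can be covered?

7

Choosing P4, P5 covers {Z3, Z5, Z6, Z9, Z1, Z10, Z4} — 7 zones.
No choice of 2 sensor positions does better; here Z7 is left uncovered.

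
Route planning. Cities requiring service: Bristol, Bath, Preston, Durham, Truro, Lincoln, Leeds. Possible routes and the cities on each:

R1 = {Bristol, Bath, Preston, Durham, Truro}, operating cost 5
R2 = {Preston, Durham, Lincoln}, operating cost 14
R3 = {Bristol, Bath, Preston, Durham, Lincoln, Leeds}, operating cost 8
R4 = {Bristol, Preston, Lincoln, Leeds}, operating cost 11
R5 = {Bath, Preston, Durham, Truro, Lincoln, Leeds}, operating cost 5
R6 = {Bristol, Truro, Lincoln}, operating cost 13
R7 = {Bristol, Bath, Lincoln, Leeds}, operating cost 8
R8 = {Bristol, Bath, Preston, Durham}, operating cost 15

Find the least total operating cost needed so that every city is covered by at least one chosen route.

10

R1, R5 cover every city at operating cost 5 + 5 = 10.
Any cover uses at least 2 routes; among all covering selections none totals below 10.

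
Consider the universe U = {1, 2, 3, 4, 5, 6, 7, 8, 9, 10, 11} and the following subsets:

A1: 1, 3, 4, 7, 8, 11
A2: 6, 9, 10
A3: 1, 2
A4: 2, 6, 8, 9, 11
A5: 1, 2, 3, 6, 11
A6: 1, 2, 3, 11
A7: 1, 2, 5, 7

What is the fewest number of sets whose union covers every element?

3

A1, A2, A7 together cover {1, 2, 3, 4, 5, 6, 7, 8, 9, 10, 11} — every element.
No 2 of the 7 sets cover everything (all 21 pairs fall short), so 3 is minimum.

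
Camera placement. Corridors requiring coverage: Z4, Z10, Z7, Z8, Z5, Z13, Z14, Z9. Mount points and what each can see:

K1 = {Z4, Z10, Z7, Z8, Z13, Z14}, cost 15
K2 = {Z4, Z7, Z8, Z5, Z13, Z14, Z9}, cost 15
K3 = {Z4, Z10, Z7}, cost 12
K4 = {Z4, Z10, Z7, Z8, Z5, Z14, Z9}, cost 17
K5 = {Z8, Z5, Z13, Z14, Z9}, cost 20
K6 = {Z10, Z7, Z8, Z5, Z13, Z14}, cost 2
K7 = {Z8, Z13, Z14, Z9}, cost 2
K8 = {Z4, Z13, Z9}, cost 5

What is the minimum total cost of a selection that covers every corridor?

K6, K8 cover every corridor at cost 2 + 5 = 7.
Any cover uses at least 2 camera mounts; among all covering selections none totals below 7.

7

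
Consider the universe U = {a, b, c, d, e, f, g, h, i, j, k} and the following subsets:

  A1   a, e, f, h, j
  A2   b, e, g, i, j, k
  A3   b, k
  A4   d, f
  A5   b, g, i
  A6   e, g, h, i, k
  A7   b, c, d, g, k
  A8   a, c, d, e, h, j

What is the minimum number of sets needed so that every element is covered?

3

A1, A2, A7 together cover {a, b, c, d, e, f, g, h, i, j, k} — every element.
No 2 of the 8 sets cover everything (all 28 pairs fall short), so 3 is minimum.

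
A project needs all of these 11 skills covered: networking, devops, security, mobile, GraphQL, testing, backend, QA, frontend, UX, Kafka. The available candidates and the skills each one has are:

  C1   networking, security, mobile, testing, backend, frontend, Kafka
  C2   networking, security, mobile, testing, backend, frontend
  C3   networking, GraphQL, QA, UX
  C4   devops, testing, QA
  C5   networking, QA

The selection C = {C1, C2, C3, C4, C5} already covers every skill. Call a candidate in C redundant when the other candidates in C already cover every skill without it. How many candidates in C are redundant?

2

Drop C1: Kafka uncovered — not redundant.
Drop C2: the rest still cover every skill — redundant.
Drop C3: GraphQL, UX uncovered — not redundant.
Drop C4: devops uncovered — not redundant.
Drop C5: the rest still cover every skill — redundant.
2 redundant: C2, C5.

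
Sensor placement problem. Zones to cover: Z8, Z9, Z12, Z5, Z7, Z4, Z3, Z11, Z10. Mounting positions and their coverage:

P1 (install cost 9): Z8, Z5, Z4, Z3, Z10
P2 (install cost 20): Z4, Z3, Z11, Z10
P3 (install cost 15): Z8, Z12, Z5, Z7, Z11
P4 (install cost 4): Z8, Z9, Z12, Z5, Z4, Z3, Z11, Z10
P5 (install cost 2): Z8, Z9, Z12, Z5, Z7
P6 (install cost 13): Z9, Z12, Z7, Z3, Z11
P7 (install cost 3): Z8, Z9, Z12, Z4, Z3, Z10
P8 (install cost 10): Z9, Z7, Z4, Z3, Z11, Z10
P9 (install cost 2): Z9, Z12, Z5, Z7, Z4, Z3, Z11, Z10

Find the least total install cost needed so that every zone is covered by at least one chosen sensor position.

P5, P9 cover every zone at install cost 2 + 2 = 4.
Any cover uses at least 2 sensor positions; among all covering selections none totals below 4.

4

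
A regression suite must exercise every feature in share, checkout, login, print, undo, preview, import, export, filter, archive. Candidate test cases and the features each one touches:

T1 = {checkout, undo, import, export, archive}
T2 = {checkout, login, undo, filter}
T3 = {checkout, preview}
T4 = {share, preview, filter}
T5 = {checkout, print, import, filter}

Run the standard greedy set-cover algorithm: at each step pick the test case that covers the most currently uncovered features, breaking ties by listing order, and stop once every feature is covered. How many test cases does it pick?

4

Pick 1: T1 covers 5 new features (checkout, undo, import, export, archive).
Pick 2: T4 covers 3 new features (share, preview, filter).
Pick 3: T2 covers 1 new features (login).
Pick 4: T5 covers 1 new features (print).
Greedy uses 4 test cases.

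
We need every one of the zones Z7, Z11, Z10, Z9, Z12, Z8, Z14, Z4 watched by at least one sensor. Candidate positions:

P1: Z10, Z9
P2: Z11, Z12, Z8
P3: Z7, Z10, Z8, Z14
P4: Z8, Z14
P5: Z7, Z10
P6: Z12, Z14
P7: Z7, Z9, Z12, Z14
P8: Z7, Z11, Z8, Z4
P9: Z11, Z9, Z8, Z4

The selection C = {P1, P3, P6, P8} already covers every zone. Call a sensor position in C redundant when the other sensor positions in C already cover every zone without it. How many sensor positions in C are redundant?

Drop P1: Z9 uncovered — not redundant.
Drop P3: the rest still cover every zone — redundant.
Drop P6: Z12 uncovered — not redundant.
Drop P8: Z11, Z4 uncovered — not redundant.
1 redundant: P3.

1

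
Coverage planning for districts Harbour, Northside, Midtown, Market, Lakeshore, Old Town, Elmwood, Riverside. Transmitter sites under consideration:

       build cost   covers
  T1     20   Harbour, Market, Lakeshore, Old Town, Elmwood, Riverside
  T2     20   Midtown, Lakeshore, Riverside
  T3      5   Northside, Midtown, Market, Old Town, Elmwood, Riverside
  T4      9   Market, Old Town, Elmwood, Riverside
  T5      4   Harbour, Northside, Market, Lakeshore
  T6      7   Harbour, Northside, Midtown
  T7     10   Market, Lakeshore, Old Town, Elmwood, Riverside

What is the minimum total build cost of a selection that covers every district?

9

T3, T5 cover every district at build cost 5 + 4 = 9.
Any cover uses at least 2 transmitter sites; among all covering selections none totals below 9.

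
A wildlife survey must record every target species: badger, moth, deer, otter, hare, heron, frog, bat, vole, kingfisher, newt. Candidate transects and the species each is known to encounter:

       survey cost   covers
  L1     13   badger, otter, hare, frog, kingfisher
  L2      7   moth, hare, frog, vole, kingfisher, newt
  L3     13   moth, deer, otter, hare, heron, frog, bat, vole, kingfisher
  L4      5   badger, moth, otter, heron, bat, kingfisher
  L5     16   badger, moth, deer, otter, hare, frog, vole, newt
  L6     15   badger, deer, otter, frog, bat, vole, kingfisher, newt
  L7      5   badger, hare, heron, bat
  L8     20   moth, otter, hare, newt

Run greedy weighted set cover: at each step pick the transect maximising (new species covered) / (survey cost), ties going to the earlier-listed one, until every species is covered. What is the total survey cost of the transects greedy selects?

Pick 1: L4 adds 6 new (badger, moth, otter, heron, bat, kingfisher) at survey cost 5 (ratio 6/5).
Pick 2: L2 adds 4 new (hare, frog, vole, newt) at survey cost 7 (ratio 4/7).
Pick 3: L3 adds 1 new (deer) at survey cost 13 (ratio 1/13).
Greedy total survey cost: 5 + 7 + 13 = 25. (The true optimum is 21, so greedy overshoots here.)

25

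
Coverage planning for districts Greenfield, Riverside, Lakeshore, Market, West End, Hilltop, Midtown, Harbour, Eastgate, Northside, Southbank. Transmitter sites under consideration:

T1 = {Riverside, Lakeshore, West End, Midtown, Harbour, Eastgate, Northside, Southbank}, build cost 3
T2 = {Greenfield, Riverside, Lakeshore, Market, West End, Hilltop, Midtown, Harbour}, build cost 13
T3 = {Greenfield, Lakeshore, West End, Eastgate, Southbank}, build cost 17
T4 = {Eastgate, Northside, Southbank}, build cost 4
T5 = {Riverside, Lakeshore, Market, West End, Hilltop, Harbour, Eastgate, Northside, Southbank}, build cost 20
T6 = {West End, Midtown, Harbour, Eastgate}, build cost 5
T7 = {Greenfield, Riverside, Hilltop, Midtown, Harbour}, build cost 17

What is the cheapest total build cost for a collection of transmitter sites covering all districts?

T1, T2 cover every district at build cost 3 + 13 = 16.
Any cover uses at least 2 transmitter sites; among all covering selections none totals below 16.

16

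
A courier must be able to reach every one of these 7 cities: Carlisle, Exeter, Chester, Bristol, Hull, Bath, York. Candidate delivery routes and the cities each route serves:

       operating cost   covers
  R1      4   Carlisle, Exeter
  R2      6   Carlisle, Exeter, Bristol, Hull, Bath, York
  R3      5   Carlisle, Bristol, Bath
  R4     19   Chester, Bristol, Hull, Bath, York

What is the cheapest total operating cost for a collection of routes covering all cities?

23

R1, R4 cover every city at operating cost 4 + 19 = 23.
Any cover uses at least 2 routes; among all covering selections none totals below 23.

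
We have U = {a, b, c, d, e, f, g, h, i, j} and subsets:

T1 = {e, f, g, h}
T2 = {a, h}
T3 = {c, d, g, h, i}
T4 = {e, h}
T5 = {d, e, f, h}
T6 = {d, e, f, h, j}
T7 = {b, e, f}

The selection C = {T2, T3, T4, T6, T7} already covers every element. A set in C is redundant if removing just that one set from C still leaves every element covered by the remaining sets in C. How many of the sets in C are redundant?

Drop T2: a uncovered — not redundant.
Drop T3: c, g, i uncovered — not redundant.
Drop T4: the rest still cover every element — redundant.
Drop T6: j uncovered — not redundant.
Drop T7: b uncovered — not redundant.
1 redundant: T4.

1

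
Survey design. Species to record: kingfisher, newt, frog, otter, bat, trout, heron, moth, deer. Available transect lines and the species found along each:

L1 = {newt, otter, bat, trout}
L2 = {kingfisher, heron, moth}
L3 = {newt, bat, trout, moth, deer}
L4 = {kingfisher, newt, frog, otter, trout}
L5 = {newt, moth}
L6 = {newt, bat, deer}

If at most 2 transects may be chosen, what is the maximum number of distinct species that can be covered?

8

Choosing L3, L4 covers {kingfisher, newt, frog, otter, bat, trout, moth, deer} — 8 species.
No choice of 2 transects does better; here heron is left uncovered.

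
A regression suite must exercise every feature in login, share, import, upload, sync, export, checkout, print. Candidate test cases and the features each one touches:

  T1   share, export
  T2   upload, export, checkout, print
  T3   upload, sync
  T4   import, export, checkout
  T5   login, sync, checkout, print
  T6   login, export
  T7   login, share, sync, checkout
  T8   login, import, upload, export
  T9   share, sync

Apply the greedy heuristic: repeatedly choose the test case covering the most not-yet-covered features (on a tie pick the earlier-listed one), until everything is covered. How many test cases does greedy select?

Pick 1: T2 covers 4 new features (upload, export, checkout, print).
Pick 2: T7 covers 3 new features (login, share, sync).
Pick 3: T4 covers 1 new features (import).
Greedy uses 3 test cases.

3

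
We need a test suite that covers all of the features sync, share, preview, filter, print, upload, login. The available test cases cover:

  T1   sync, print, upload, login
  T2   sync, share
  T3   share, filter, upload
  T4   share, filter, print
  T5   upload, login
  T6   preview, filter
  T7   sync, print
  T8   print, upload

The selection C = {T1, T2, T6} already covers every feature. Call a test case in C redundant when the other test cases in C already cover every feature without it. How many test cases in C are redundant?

Drop T1: print, upload, login uncovered — not redundant.
Drop T2: share uncovered — not redundant.
Drop T6: preview, filter uncovered — not redundant.
None of the test cases in C is redundant.

0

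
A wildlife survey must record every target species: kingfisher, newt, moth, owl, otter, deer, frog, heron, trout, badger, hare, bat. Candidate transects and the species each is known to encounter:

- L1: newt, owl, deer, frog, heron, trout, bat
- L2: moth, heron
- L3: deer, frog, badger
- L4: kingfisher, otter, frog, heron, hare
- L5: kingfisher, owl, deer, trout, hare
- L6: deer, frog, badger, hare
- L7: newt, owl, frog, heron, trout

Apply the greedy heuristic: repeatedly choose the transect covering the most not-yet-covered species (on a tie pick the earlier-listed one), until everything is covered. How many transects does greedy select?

Pick 1: L1 covers 7 new species (newt, owl, deer, frog, heron, trout, bat).
Pick 2: L4 covers 3 new species (kingfisher, otter, hare).
Pick 3: L2 covers 1 new species (moth).
Pick 4: L3 covers 1 new species (badger).
Greedy uses 4 transects.

4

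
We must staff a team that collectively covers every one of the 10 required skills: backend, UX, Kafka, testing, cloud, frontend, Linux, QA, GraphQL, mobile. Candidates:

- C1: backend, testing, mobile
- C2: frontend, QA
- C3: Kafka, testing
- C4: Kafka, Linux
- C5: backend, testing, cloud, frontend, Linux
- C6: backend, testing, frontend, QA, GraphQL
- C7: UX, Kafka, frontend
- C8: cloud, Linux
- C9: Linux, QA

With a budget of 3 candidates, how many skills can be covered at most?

9

Choosing C5, C6, C7 covers {backend, UX, Kafka, testing, cloud, frontend, Linux, QA, GraphQL} — 9 skills.
No choice of 3 candidates does better; here mobile is left uncovered.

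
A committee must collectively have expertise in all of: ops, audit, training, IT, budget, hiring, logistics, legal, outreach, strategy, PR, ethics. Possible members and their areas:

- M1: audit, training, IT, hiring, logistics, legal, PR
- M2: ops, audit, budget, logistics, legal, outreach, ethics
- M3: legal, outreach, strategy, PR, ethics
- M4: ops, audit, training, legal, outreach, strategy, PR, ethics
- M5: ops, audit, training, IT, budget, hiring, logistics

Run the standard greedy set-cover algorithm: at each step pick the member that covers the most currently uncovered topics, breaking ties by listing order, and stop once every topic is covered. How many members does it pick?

Pick 1: M4 covers 8 new topics (ops, audit, training, legal, outreach, strategy, PR, ethics).
Pick 2: M5 covers 4 new topics (IT, budget, hiring, logistics).
Greedy uses 2 members.

2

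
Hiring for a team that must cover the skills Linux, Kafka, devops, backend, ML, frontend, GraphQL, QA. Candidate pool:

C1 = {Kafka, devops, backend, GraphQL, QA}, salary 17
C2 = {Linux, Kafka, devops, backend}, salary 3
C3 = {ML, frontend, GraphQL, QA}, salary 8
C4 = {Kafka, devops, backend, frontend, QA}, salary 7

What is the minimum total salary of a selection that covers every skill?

11

C2, C3 cover every skill at salary 3 + 8 = 11.
Any cover uses at least 2 candidates; among all covering selections none totals below 11.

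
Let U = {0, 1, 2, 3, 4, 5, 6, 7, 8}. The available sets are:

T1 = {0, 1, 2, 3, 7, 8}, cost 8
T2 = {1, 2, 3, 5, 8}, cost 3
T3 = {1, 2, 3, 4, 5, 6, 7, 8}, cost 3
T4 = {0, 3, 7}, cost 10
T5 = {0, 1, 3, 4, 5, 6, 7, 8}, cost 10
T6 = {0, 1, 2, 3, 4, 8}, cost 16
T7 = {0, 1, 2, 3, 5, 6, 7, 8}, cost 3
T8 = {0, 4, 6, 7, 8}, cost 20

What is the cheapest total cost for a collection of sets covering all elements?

6

T3, T7 cover every element at cost 3 + 3 = 6.
Any cover uses at least 2 sets; among all covering selections none totals below 6.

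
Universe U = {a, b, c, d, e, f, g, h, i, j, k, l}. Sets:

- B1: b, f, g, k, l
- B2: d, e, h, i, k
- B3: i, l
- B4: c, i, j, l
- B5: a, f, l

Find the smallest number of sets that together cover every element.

B1, B2, B4, B5 together cover {a, b, c, d, e, f, g, h, i, j, k, l} — every element.
No 3 of the 5 sets cover everything (all 10 triples fall short), so 4 is minimum.

4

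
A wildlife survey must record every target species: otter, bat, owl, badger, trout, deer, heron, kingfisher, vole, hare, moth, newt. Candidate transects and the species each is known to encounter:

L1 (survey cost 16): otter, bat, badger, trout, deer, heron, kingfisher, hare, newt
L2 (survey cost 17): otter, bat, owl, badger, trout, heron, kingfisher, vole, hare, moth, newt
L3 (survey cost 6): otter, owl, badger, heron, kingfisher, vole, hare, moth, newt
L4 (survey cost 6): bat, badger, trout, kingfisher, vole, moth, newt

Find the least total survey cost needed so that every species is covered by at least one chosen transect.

22

L1, L3 cover every species at survey cost 16 + 6 = 22.
Any cover uses at least 2 transects; among all covering selections none totals below 22.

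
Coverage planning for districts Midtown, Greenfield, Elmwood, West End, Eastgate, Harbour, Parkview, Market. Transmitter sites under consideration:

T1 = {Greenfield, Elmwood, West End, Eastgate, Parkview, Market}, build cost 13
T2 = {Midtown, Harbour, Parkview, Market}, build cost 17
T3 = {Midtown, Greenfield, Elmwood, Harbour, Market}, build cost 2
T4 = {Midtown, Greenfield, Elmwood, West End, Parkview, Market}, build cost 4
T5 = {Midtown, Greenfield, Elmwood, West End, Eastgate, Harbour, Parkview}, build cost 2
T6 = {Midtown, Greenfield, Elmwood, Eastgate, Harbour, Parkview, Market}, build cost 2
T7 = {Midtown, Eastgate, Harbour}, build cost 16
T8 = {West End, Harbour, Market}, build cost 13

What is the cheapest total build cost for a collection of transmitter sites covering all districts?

T3, T5 cover every district at build cost 2 + 2 = 4.
Any cover uses at least 2 transmitter sites; among all covering selections none totals below 4.

4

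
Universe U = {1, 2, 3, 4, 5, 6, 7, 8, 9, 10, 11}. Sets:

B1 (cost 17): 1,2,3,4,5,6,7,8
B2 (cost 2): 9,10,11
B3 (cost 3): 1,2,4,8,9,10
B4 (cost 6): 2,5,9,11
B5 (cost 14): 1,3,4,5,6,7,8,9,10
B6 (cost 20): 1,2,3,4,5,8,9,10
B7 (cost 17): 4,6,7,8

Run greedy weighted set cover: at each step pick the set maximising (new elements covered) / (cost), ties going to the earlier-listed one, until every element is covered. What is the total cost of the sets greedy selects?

19

Pick 1: B3 adds 6 new (1, 2, 4, 8, 9, 10) at cost 3 (ratio 6/3).
Pick 2: B2 adds 1 new (11) at cost 2 (ratio 1/2).
Pick 3: B5 adds 4 new (3, 5, 6, 7) at cost 14 (ratio 4/14).
Greedy total cost: 3 + 2 + 14 = 19.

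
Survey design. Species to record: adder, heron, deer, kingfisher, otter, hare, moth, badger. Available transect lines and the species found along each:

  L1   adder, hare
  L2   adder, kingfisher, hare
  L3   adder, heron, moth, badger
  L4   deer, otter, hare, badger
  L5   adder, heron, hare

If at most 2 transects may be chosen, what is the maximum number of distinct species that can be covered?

7

Choosing L3, L4 covers {adder, heron, deer, otter, hare, moth, badger} — 7 species.
No choice of 2 transects does better; here kingfisher is left uncovered.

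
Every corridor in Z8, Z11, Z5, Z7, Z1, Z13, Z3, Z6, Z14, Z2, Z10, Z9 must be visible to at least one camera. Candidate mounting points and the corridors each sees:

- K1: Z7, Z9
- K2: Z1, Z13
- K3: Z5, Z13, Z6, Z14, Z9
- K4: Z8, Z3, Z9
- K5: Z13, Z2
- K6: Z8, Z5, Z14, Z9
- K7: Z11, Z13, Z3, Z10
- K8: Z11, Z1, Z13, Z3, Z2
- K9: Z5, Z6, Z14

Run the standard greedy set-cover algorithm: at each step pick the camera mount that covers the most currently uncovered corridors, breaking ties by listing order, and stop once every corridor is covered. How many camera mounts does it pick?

Pick 1: K3 covers 5 new corridors (Z5, Z13, Z6, Z14, Z9).
Pick 2: K8 covers 4 new corridors (Z11, Z1, Z3, Z2).
Pick 3: K1 covers 1 new corridors (Z7).
Pick 4: K4 covers 1 new corridors (Z8).
Pick 5: K7 covers 1 new corridors (Z10).
Greedy uses 5 camera mounts.

5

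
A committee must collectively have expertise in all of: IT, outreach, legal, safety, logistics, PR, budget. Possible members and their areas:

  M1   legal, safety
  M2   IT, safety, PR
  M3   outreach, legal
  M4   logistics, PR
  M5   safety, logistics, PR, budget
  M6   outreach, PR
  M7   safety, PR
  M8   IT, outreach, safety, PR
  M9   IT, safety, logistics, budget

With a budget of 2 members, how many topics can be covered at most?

6

Choosing M3, M5 covers {outreach, legal, safety, logistics, PR, budget} — 6 topics.
No choice of 2 members does better; here IT is left uncovered.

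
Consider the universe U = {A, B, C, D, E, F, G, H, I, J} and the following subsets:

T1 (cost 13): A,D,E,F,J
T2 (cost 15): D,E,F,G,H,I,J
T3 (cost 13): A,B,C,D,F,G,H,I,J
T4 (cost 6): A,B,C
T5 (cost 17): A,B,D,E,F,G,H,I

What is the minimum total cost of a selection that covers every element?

21

T2, T4 cover every element at cost 15 + 6 = 21.
Any cover uses at least 2 sets; among all covering selections none totals below 21.
Greedy by coverage-per-cost would pick T3, T1 for 26 — worse than the optimum 21.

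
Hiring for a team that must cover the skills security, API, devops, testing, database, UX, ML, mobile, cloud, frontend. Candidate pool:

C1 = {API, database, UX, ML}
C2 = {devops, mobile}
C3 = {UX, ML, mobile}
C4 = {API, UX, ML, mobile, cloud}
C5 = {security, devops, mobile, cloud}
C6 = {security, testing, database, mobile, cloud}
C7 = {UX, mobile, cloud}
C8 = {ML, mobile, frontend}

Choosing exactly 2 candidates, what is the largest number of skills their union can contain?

8

Choosing C1, C5 covers {security, API, devops, database, UX, ML, mobile, cloud} — 8 skills.
No choice of 2 candidates does better; here testing, frontend are left uncovered.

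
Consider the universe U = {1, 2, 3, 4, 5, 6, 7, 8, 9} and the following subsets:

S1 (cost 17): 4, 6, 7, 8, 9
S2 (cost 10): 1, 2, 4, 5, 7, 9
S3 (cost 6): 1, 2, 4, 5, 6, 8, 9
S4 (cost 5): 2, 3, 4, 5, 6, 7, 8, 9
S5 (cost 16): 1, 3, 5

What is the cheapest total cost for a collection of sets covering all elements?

S3, S4 cover every element at cost 6 + 5 = 11.
Any cover uses at least 2 sets; among all covering selections none totals below 11.

11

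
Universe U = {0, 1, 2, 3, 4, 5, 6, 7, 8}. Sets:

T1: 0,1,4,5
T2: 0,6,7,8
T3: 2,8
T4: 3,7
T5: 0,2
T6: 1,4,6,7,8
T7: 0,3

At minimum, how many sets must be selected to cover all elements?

4

T1, T2, T3, T4 together cover {0, 1, 2, 3, 4, 5, 6, 7, 8} — every element.
No 3 of the 7 sets cover everything (all 35 triples fall short), so 4 is minimum.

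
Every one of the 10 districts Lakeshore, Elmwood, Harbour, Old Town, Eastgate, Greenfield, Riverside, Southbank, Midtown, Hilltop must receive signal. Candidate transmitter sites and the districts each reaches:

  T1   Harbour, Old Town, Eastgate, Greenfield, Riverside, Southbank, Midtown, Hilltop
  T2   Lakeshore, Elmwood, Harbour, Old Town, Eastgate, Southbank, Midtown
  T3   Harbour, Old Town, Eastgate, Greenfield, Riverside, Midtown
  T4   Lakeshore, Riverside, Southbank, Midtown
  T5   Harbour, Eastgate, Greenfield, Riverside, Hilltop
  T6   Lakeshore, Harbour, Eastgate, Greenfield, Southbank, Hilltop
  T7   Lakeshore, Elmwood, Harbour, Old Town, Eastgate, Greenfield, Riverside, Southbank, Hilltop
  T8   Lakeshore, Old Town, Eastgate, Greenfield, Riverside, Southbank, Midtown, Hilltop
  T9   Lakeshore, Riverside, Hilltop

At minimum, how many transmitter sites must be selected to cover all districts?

2

T1, T2 together cover {Lakeshore, Elmwood, Harbour, Old Town, Eastgate, Greenfield, Riverside, Southbank, Midtown, Hilltop} — every district.
No single transmitter site contains all 10 districts, so 2 is optimal.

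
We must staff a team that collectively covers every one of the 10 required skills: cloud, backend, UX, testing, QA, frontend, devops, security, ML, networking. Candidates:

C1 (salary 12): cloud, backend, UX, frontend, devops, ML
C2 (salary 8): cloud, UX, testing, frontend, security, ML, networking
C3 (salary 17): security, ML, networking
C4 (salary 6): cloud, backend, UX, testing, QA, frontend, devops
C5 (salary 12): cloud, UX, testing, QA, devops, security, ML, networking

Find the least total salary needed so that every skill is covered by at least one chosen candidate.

C2, C4 cover every skill at salary 8 + 6 = 14.
Any cover uses at least 2 candidates; among all covering selections none totals below 14.

14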